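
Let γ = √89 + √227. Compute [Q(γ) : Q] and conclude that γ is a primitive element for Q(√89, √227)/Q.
[Q(γ) : Q] = 4 (equivalently, Q(γ) = Q(√89, √227))

Obviously Q(γ) ⊆ Q(√89, √227), and [Q(√89, √227):Q] = 4 (since 89, 227 are distinct squarefree integers > 1 with 20203 not a perfect square). To show equality we compute the minimal polynomial of γ. From γ = √89 + √227: γ^2 = 89 + 2√(20203) + 227 = 316 + 2√(20203), so γ^2 - 316 = 2√(20203); squaring, (γ^2 - 316)^2 = 4·20203, i.e. γ^4 - 632γ^2 + 99856 - 80812 = 0, i.e. γ^4 - 632γ^2 + 19044 = 0. So γ is a root of x^4 - 632x^2 + 19044. This polynomial is irreducible over Q: it has no rational root (each ±√89 ± √227 is irrational), and any factorization into two quadratics over Q would force √(20203) ∈ Q (pairing opposite roots) or √89, √227 ∈ Q (other pairings), all impossible. Hence [Q(γ):Q] = 4 = [Q(√89, √227):Q], so Q(γ) = Q(√89, √227).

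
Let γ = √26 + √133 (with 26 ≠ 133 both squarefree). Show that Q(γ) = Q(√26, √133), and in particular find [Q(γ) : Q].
[Q(γ) : Q] = 4 (equivalently, Q(γ) = Q(√26, √133))

Obviously Q(γ) ⊆ Q(√26, √133), and [Q(√26, √133):Q] = 4 (since 26, 133 are distinct squarefree integers > 1 with 3458 not a perfect square). To show equality we compute the minimal polynomial of γ. From γ = √26 + √133: γ^2 = 26 + 2√(3458) + 133 = 159 + 2√(3458), so γ^2 - 159 = 2√(3458); squaring, (γ^2 - 159)^2 = 4·3458, i.e. γ^4 - 318γ^2 + 25281 - 13832 = 0, i.e. γ^4 - 318γ^2 + 11449 = 0. So γ is a root of x^4 - 318x^2 + 11449. This polynomial is irreducible over Q: it has no rational root (each ±√26 ± √133 is irrational), and any factorization into two quadratics over Q would force √(3458) ∈ Q (pairing opposite roots) or √26, √133 ∈ Q (other pairings), all impossible. Hence [Q(γ):Q] = 4 = [Q(√26, √133):Q], so Q(γ) = Q(√26, √133).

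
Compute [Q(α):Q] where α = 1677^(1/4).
[Q(α):Q] = 4

α is a root of x^4 - 1677. By Eisenstein's criterion at the prime p = 3 (which divides the constant term 1677 but p^2 = 9 does not, since 1677 is squarefree), x^4 - 1677 is irreducible over Q. Hence [Q(α):Q] = 4.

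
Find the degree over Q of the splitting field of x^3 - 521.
[K : Q] = 6

The roots of x^3 - 521 are ∛521, ω∛521, ω^2∛521 where ω = e^(2πi/3) is a primitive cube root of unity, so K = Q(∛521, ω). Now [Q(∛521):Q] = 3 (since 521 is not a perfect cube, x^3 - 521 is irreducible) and [Q(ω):Q] = 2. Both 2 and 3 divide [K:Q], and [K:Q] ≤ 3·2 = 6, so [K:Q] = 6. (Equivalently: Q(∛521) ⊂ R but ω ∉ R, so [K : Q(∛521)] = 2.)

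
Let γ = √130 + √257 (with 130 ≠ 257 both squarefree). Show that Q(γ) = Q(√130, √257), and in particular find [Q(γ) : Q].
[Q(γ) : Q] = 4 (equivalently, Q(γ) = Q(√130, √257))

Obviously Q(γ) ⊆ Q(√130, √257), and [Q(√130, √257):Q] = 4 (since 130, 257 are distinct squarefree integers > 1 with 33410 not a perfect square). To show equality we compute the minimal polynomial of γ. From γ = √130 + √257: γ^2 = 130 + 2√(33410) + 257 = 387 + 2√(33410), so γ^2 - 387 = 2√(33410); squaring, (γ^2 - 387)^2 = 4·33410, i.e. γ^4 - 774γ^2 + 149769 - 133640 = 0, i.e. γ^4 - 774γ^2 + 16129 = 0. So γ is a root of x^4 - 774x^2 + 16129. This polynomial is irreducible over Q: it has no rational root (each ±√130 ± √257 is irrational), and any factorization into two quadratics over Q would force √(33410) ∈ Q (pairing opposite roots) or √130, √257 ∈ Q (other pairings), all impossible. Hence [Q(γ):Q] = 4 = [Q(√130, √257):Q], so Q(γ) = Q(√130, √257).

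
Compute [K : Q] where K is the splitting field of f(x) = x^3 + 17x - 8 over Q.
[K : Q] = 6

By the rational root test, any rational root of the monic integer polynomial f(x) = x^3 + 17x - 8 must be an integer dividing the constant term -8, i.e. one of ±{1, 2, 4, 8}. Evaluating: f(1) = 10, f(-1) = -26, f(2) = 34, f(-2) = -50, f(4) = 124, f(-4) = -140, f(8) = 640, f(-8) = -656; none is 0, so f has no rational root and is therefore irreducible over Q (a cubic with no linear factor over a field is irreducible). For an irreducible cubic, the Galois group is A_3 or S_3 according as the discriminant disc(f) = -4a^3 - 27b^2 = -4·(17)^3 - 27·(-8)^2 = -21380 is or is not a square in Q. Here disc(f) = -21380 is not a perfect square in Q, so the Galois group of f over Q is not contained in A_3 and must be all of S_3. The splitting field has degree |S_3| = 6 over Q, so [K : Q] = 6.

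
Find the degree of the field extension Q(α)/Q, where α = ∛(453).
[Q(α):Q] = 3

The minimal polynomial of α is x^3 - 453, irreducible over Q since 453 is not a perfect cube (so x^3 - 453 has no rational root). Hence [Q(α):Q] = deg(m_α) = 3.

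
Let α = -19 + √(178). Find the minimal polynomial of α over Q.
m_α(x) = x^2 + 38x + 183

From α + 19 = √(178), squaring gives (α + 19)^2 = 178, i.e. α^2 + 38α + 361 = 178, so α^2 + 38α + 183 = 0. The discriminant of x^2 + 38x + 183 is (38)^2 - 4·(183) = 1444 - 732 = 712, and 4·(178) is not a perfect square in Q since 178 is squarefree and ≠ 1. Hence x^2 + 38x + 183 is irreducible over Q and is the minimal polynomial of α.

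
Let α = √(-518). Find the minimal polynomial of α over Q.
m_α(x) = x^2 + 518

α satisfies α^2 + 518 = 0, so x^2 + 518 annihilates α. Since d = -518 is squarefree and ≠ 1, it is not a perfect square in Q, so x^2 + 518 has no rational root and is therefore irreducible over Q (a degree-2 polynomial over a field is irreducible iff it has no root). Hence m_α(x) = x^2 + 518.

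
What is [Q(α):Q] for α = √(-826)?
[Q(α):Q] = 2

[Q(α):Q] equals the degree of the minimal polynomial of α. Here α^2 = -826 and x^2 + 826 is irreducible (d = -826 is squarefree, ≠ 1, hence not a square), so deg(m_α) = 2. Thus [Q(α):Q] = 2.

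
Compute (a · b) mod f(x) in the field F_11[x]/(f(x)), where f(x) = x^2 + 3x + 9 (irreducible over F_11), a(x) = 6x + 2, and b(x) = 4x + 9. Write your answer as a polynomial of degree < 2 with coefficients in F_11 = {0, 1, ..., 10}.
a · b ≡ x (mod f(x))

Multiply in F_11[x]: a(x)·b(x) = (6x + 2)·(4x + 9) = 2x^2 + 7x + 7. This has degree ≥ 2, so divide by f(x) over F_11: 2x^2 + 7x + 7 = (2)·(x^2 + 3x + 9) + (x). Hence a·b ≡ x (mod f). (F_11[x]/(f) is a field with 11^2 = 121 elements since f is irreducible of degree 2.)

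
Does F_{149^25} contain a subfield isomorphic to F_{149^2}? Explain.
No: F_{149^2} is not a subfield of F_{149^25}

F_{p^m} embeds in F_{p^n} iff m | n. Here 2 ∤ 25 (since 25 = 12·2 + 1 with remainder 1 ≠ 0), so F_{149^2} is not a subfield of F_{149^25}. Equivalently: if it were, the tower law would give 2 = [F_{149^2}:F_149] dividing [F_{149^25}:F_149] = 25, contradiction.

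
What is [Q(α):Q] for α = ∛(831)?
[Q(α):Q] = 3

The minimal polynomial of α is x^3 - 831, irreducible over Q since 831 is not a perfect cube (so x^3 - 831 has no rational root). Hence [Q(α):Q] = deg(m_α) = 3.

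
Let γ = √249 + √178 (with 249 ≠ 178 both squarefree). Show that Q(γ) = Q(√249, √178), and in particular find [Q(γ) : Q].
[Q(γ) : Q] = 4 (equivalently, Q(γ) = Q(√249, √178))

Obviously Q(γ) ⊆ Q(√249, √178), and [Q(√249, √178):Q] = 4 (since 249, 178 are distinct squarefree integers > 1 with 44322 not a perfect square). To show equality we compute the minimal polynomial of γ. From γ = √249 + √178: γ^2 = 249 + 2√(44322) + 178 = 427 + 2√(44322), so γ^2 - 427 = 2√(44322); squaring, (γ^2 - 427)^2 = 4·44322, i.e. γ^4 - 854γ^2 + 182329 - 177288 = 0, i.e. γ^4 - 854γ^2 + 5041 = 0. So γ is a root of x^4 - 854x^2 + 5041. This polynomial is irreducible over Q: it has no rational root (each ±√249 ± √178 is irrational), and any factorization into two quadratics over Q would force √(44322) ∈ Q (pairing opposite roots) or √249, √178 ∈ Q (other pairings), all impossible. Hence [Q(γ):Q] = 4 = [Q(√249, √178):Q], so Q(γ) = Q(√249, √178).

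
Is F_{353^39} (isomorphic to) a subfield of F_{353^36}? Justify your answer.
No: F_{353^39} is not a subfield of F_{353^36}

F_{p^m} embeds in F_{p^n} iff m | n. Here 39 ∤ 36 (since 36 = 0·39 + 36 with remainder 36 ≠ 0), so F_{353^39} is not a subfield of F_{353^36}. Equivalently: if it were, the tower law would give 39 = [F_{353^39}:F_353] dividing [F_{353^36}:F_353] = 36, contradiction.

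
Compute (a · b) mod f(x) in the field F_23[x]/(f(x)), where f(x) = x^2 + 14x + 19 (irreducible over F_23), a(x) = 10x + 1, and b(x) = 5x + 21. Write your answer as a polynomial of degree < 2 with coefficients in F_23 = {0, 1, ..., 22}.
a · b ≡ 21x + 14 (mod f(x))

Multiply in F_23[x]: a(x)·b(x) = (10x + 1)·(5x + 21) = 4x^2 + 8x + 21. This has degree ≥ 2, so divide by f(x) over F_23: 4x^2 + 8x + 21 = (4)·(x^2 + 14x + 19) + (21x + 14). Hence a·b ≡ 21x + 14 (mod f). (F_23[x]/(f) is a field with 23^2 = 529 elements since f is irreducible of degree 2.)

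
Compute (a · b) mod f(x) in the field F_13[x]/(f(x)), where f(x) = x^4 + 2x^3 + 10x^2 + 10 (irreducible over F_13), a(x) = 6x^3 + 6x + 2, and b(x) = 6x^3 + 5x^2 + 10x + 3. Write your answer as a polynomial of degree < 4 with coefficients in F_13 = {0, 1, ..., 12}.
a · b ≡ 8x^3 + 2x^2 + 3x + 12 (mod f(x))

Multiply in F_13[x]: a(x)·b(x) = (6x^3 + 6x + 2)·(6x^3 + 5x^2 + 10x + 3) = 10x^6 + 4x^5 + 5x^4 + 8x^3 + 5x^2 + 12x + 6. This has degree ≥ 4, so divide by f(x) over F_13: 10x^6 + 4x^5 + 5x^4 + 8x^3 + 5x^2 + 12x + 6 = (10x^2 + 10x + 2)·(x^4 + 2x^3 + 10x^2 + 10) + (8x^3 + 2x^2 + 3x + 12). Hence a·b ≡ 8x^3 + 2x^2 + 3x + 12 (mod f). (F_13[x]/(f) is a field with 13^4 = 28561 elements since f is irreducible of degree 4.)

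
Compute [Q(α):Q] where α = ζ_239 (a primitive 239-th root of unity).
[Q(α):Q] = 238

The minimal polynomial of ζ_239 over Q is the 239-th cyclotomic polynomial Φ_239(x), which is irreducible over Q and has degree φ(239) = 238. Hence [Q(α):Q] = φ(239) = 238.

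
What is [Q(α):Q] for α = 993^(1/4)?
[Q(α):Q] = 4

α is a root of x^4 - 993. By Eisenstein's criterion at the prime p = 3 (which divides the constant term 993 but p^2 = 9 does not, since 993 is squarefree), x^4 - 993 is irreducible over Q. Hence [Q(α):Q] = 4.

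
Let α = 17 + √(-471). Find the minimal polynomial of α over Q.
m_α(x) = x^2 - 34x + 760

From α - 17 = √(-471), squaring gives (α - 17)^2 = -471, i.e. α^2 - 34α + 289 = -471, so α^2 - 34α + 760 = 0. The discriminant of x^2 - 34x + 760 is (-34)^2 - 4·(760) = 1156 - 3040 = -1884, and 4·(-471) is not a perfect square in Q since -471 is squarefree and ≠ 1. Hence x^2 - 34x + 760 is irreducible over Q and is the minimal polynomial of α.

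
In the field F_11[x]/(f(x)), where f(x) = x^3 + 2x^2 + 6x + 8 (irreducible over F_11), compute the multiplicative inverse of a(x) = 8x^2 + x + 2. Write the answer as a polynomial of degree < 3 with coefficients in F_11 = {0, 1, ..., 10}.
a(x)^(-1) ≡ 3x^2 + x + 1 (mod f(x))

Since f is irreducible over F_11, F_11[x]/(f) is a field and a(x) ≠ 0 has an inverse. Apply the extended Euclidean algorithm to f(x) and a(x) in F_11[x]: f(x) = (7x + 9)·a(x) + (5x + 1);  a(x) = (6x + 10)·(5x + 1) + (3). The last nonzero remainder is the constant 3 = gcd(f, a) in F_11. Back-substituting through the division chain expresses 3 = s(x)·a(x) + t(x)·f(x) with s(x) ≡ 9x^2 + 3x + 3 (mod f), so (9x^2 + 3x + 3)·a(x) ≡ 3 (mod f). Multiplying by 3^(-1) ≡ 4 in F_11 gives a(x)^(-1) ≡ 4·(9x^2 + 3x + 3) ≡ 3x^2 + x + 1 (mod f). Check: (8x^2 + x + 2)·(3x^2 + x + 1) = 2x^4 + 4x^2 + 3x + 2 ≡ 1 (mod x^3 + 2x^2 + 6x + 8).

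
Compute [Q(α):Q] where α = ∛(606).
[Q(α):Q] = 3

The minimal polynomial of α is x^3 - 606, irreducible over Q since 606 is not a perfect cube (so x^3 - 606 has no rational root). Hence [Q(α):Q] = deg(m_α) = 3.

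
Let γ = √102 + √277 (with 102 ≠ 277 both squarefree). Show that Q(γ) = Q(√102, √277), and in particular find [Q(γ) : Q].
[Q(γ) : Q] = 4 (equivalently, Q(γ) = Q(√102, √277))

Obviously Q(γ) ⊆ Q(√102, √277), and [Q(√102, √277):Q] = 4 (since 102, 277 are distinct squarefree integers > 1 with 28254 not a perfect square). To show equality we compute the minimal polynomial of γ. From γ = √102 + √277: γ^2 = 102 + 2√(28254) + 277 = 379 + 2√(28254), so γ^2 - 379 = 2√(28254); squaring, (γ^2 - 379)^2 = 4·28254, i.e. γ^4 - 758γ^2 + 143641 - 113016 = 0, i.e. γ^4 - 758γ^2 + 30625 = 0. So γ is a root of x^4 - 758x^2 + 30625. This polynomial is irreducible over Q: it has no rational root (each ±√102 ± √277 is irrational), and any factorization into two quadratics over Q would force √(28254) ∈ Q (pairing opposite roots) or √102, √277 ∈ Q (other pairings), all impossible. Hence [Q(γ):Q] = 4 = [Q(√102, √277):Q], so Q(γ) = Q(√102, √277).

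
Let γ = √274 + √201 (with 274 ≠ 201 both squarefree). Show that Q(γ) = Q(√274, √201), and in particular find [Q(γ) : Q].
[Q(γ) : Q] = 4 (equivalently, Q(γ) = Q(√274, √201))

Obviously Q(γ) ⊆ Q(√274, √201), and [Q(√274, √201):Q] = 4 (since 274, 201 are distinct squarefree integers > 1 with 55074 not a perfect square). To show equality we compute the minimal polynomial of γ. From γ = √274 + √201: γ^2 = 274 + 2√(55074) + 201 = 475 + 2√(55074), so γ^2 - 475 = 2√(55074); squaring, (γ^2 - 475)^2 = 4·55074, i.e. γ^4 - 950γ^2 + 225625 - 220296 = 0, i.e. γ^4 - 950γ^2 + 5329 = 0. So γ is a root of x^4 - 950x^2 + 5329. This polynomial is irreducible over Q: it has no rational root (each ±√274 ± √201 is irrational), and any factorization into two quadratics over Q would force √(55074) ∈ Q (pairing opposite roots) or √274, √201 ∈ Q (other pairings), all impossible. Hence [Q(γ):Q] = 4 = [Q(√274, √201):Q], so Q(γ) = Q(√274, √201).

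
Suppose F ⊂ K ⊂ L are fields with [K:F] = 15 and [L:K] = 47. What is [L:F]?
[L:F] = 705

The tower law says that for any tower of field extensions F ⊂ K ⊂ L with finite degrees, [L:F] = [L:K] · [K:F]. Here this gives [L:F] = 47 · 15 = 705.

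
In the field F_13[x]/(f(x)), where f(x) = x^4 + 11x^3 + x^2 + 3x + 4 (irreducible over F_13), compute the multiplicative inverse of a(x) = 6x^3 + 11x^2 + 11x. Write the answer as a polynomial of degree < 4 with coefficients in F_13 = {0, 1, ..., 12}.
a(x)^(-1) ≡ x^3 + x^2 + 12x + 9 (mod f(x))

Since f is irreducible over F_13, F_13[x]/(f) is a field and a(x) ≠ 0 has an inverse. Apply the extended Euclidean algorithm to f(x) and a(x) in F_13[x]: f(x) = (11x + 12)·a(x) + (8x^2 + x + 4);  a(x) = (4x + 9)·(8x^2 + x + 4) + (12x + 3);  (8x^2 + x + 4) = (5x + 1)·(12x + 3) + (1). The last nonzero remainder is the constant 1 = gcd(f, a) in F_13. Back-substituting through the division chain expresses 1 = s(x)·a(x) + t(x)·f(x) with s(x) ≡ x^3 + x^2 + 12x + 9 (mod f), so a(x)^(-1) ≡ s(x) = x^3 + x^2 + 12x + 9 (mod f). Check: (6x^3 + 11x^2 + 11x)·(x^3 + x^2 + 12x + 9) = 6x^6 + 4x^5 + 3x^4 + 2x^3 + 10x^2 + 8x ≡ 1 (mod x^4 + 11x^3 + x^2 + 3x + 4).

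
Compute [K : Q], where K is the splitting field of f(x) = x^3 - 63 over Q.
[K : Q] = 6

The roots of x^3 - 63 are ∛63, ω∛63, ω^2∛63 where ω = e^(2πi/3) is a primitive cube root of unity, so K = Q(∛63, ω). Now [Q(∛63):Q] = 3 (since 63 is not a perfect cube, x^3 - 63 is irreducible) and [Q(ω):Q] = 2. Both 2 and 3 divide [K:Q], and [K:Q] ≤ 3·2 = 6, so [K:Q] = 6. (Equivalently: Q(∛63) ⊂ R but ω ∉ R, so [K : Q(∛63)] = 2.)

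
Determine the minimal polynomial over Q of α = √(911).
m_α(x) = x^2 - 911

α satisfies α^2 - 911 = 0, so x^2 - 911 annihilates α. Since d = 911 is squarefree and ≠ 1, it is not a perfect square in Q, so x^2 - 911 has no rational root and is therefore irreducible over Q (a degree-2 polynomial over a field is irreducible iff it has no root). Hence m_α(x) = x^2 - 911.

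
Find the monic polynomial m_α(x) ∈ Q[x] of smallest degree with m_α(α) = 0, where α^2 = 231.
m_α(x) = x^2 - 231

α satisfies α^2 - 231 = 0, so x^2 - 231 annihilates α. Since d = 231 is squarefree and ≠ 1, it is not a perfect square in Q, so x^2 - 231 has no rational root and is therefore irreducible over Q (a degree-2 polynomial over a field is irreducible iff it has no root). Hence m_α(x) = x^2 - 231.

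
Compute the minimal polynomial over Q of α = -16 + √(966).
m_α(x) = x^2 + 32x - 710

From α + 16 = √(966), squaring gives (α + 16)^2 = 966, i.e. α^2 + 32α + 256 = 966, so α^2 + 32α - 710 = 0. The discriminant of x^2 + 32x - 710 is (32)^2 - 4·(-710) = 1024 + 2840 = 3864, and 4·(966) is not a perfect square in Q since 966 is squarefree and ≠ 1. Hence x^2 + 32x - 710 is irreducible over Q and is the minimal polynomial of α.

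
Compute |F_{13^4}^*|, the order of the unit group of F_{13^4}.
|F_{13^4}^*| = 28560

F_{13^4} has 13^4 = 28561 elements; its multiplicative group consists of all nonzero elements, so |F_{13^4}^*| = 28561 - 1 = 28560. (It is cyclic since any finite subgroup of the multiplicative group of a field is cyclic.)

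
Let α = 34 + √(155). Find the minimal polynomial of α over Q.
m_α(x) = x^2 - 68x + 1001

From α - 34 = √(155), squaring gives (α - 34)^2 = 155, i.e. α^2 - 68α + 1156 = 155, so α^2 - 68α + 1001 = 0. The discriminant of x^2 - 68x + 1001 is (-68)^2 - 4·(1001) = 4624 - 4004 = 620, and 4·(155) is not a perfect square in Q since 155 is squarefree and ≠ 1. Hence x^2 - 68x + 1001 is irreducible over Q and is the minimal polynomial of α.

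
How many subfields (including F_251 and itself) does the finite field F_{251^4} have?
F_{251^4} has 3 subfields

The subfields of F_{p^n} are exactly the fields F_{p^d} for d | n (each is the fixed field of the unique index-d subgroup of Gal(F_{p^n}/F_p) ≅ Z/nZ). The divisors of n = 4 are {1, 2, 4}, giving 3 subfields: F_{251^1}, F_{251^2}, F_{251^4}.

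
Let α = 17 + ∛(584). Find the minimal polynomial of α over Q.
m_α(x) = x^3 - 51x^2 + 867x - 5497

Set β = α - 17 = ∛(584), so β^3 = 584. Then (α - 17)^3 - 584 = 0, i.e. α is a root of g(x) = (x - 17)^3 - 584 = x^3 - 51x^2 + 867x - 5497. Since g(x) = h(x - 17) where h(x) = x^3 - 584, and h is irreducible over Q (because 584 is not a perfect cube, so h has no rational root, and a monic cubic with no rational root is irreducible), g is also irreducible (irreducibility is preserved under the substitution x → x - 17). Hence m_α(x) = x^3 - 51x^2 + 867x - 5497.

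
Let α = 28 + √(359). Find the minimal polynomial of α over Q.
m_α(x) = x^2 - 56x + 425

From α - 28 = √(359), squaring gives (α - 28)^2 = 359, i.e. α^2 - 56α + 784 = 359, so α^2 - 56α + 425 = 0. The discriminant of x^2 - 56x + 425 is (-56)^2 - 4·(425) = 3136 - 1700 = 1436, and 4·(359) is not a perfect square in Q since 359 is squarefree and ≠ 1. Hence x^2 - 56x + 425 is irreducible over Q and is the minimal polynomial of α.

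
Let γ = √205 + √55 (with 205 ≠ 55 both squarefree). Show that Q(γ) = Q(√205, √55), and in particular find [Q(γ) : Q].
[Q(γ) : Q] = 4 (equivalently, Q(γ) = Q(√205, √55))

Obviously Q(γ) ⊆ Q(√205, √55), and [Q(√205, √55):Q] = 4 (since 205, 55 are distinct squarefree integers > 1 with 11275 not a perfect square). To show equality we compute the minimal polynomial of γ. From γ = √205 + √55: γ^2 = 205 + 2√(11275) + 55 = 260 + 2√(11275), so γ^2 - 260 = 2√(11275); squaring, (γ^2 - 260)^2 = 4·11275, i.e. γ^4 - 520γ^2 + 67600 - 45100 = 0, i.e. γ^4 - 520γ^2 + 22500 = 0. So γ is a root of x^4 - 520x^2 + 22500. This polynomial is irreducible over Q: it has no rational root (each ±√205 ± √55 is irrational), and any factorization into two quadratics over Q would force √(11275) ∈ Q (pairing opposite roots) or √205, √55 ∈ Q (other pairings), all impossible. Hence [Q(γ):Q] = 4 = [Q(√205, √55):Q], so Q(γ) = Q(√205, √55).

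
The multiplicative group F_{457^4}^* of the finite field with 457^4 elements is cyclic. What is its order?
|F_{457^4}^*| = 43617904800

F_{457^4} has 457^4 = 43617904801 elements; its multiplicative group consists of all nonzero elements, so |F_{457^4}^*| = 43617904801 - 1 = 43617904800. (It is cyclic since any finite subgroup of the multiplicative group of a field is cyclic.)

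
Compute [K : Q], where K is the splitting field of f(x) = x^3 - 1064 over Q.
[K : Q] = 6

The roots of x^3 - 1064 are ∛1064, ω∛1064, ω^2∛1064 where ω = e^(2πi/3) is a primitive cube root of unity, so K = Q(∛1064, ω). Now [Q(∛1064):Q] = 3 (since 1064 is not a perfect cube, x^3 - 1064 is irreducible) and [Q(ω):Q] = 2. Both 2 and 3 divide [K:Q], and [K:Q] ≤ 3·2 = 6, so [K:Q] = 6. (Equivalently: Q(∛1064) ⊂ R but ω ∉ R, so [K : Q(∛1064)] = 2.)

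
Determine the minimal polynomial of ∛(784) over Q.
m_α(x) = x^3 - 784

α satisfies α^3 = 784, so x^3 - 784 annihilates α. By the rational root test, a rational root p/q (in lowest terms) of x^3 - 784 would satisfy p^3 = 784 q^3, forcing q = 1 and p^3 = 784; but 784 is not a perfect cube, contradiction. A monic cubic over Q with no rational root is irreducible (any nontrivial factorization would include a linear factor). Hence x^3 - 784 is the minimal polynomial of α, and in particular [Q(α):Q] = 3.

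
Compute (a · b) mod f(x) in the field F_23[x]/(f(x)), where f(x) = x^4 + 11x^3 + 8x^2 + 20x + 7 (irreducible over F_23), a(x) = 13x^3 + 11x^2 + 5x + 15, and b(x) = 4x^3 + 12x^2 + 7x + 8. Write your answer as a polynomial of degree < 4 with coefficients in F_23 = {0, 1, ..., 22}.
a · b ≡ 22x^3 + 16x^2 + 16x + 11 (mod f(x))

Multiply in F_23[x]: a(x)·b(x) = (13x^3 + 11x^2 + 5x + 15)·(4x^3 + 12x^2 + 7x + 8) = 6x^6 + 16x^5 + 13x^4 + 2x^3 + 4x^2 + 7x + 5. This has degree ≥ 4, so divide by f(x) over F_23: 6x^6 + 16x^5 + 13x^4 + 2x^3 + 4x^2 + 7x + 5 = (6x^2 + 19x + 9)·(x^4 + 11x^3 + 8x^2 + 20x + 7) + (22x^3 + 16x^2 + 16x + 11). Hence a·b ≡ 22x^3 + 16x^2 + 16x + 11 (mod f). (F_23[x]/(f) is a field with 23^4 = 279841 elements since f is irreducible of degree 4.)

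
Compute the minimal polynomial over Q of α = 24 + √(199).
m_α(x) = x^2 - 48x + 377

From α - 24 = √(199), squaring gives (α - 24)^2 = 199, i.e. α^2 - 48α + 576 = 199, so α^2 - 48α + 377 = 0. The discriminant of x^2 - 48x + 377 is (-48)^2 - 4·(377) = 2304 - 1508 = 796, and 4·(199) is not a perfect square in Q since 199 is squarefree and ≠ 1. Hence x^2 - 48x + 377 is irreducible over Q and is the minimal polynomial of α.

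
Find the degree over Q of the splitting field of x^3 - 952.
[K : Q] = 6

The roots of x^3 - 952 are ∛952, ω∛952, ω^2∛952 where ω = e^(2πi/3) is a primitive cube root of unity, so K = Q(∛952, ω). Now [Q(∛952):Q] = 3 (since 952 is not a perfect cube, x^3 - 952 is irreducible) and [Q(ω):Q] = 2. Both 2 and 3 divide [K:Q], and [K:Q] ≤ 3·2 = 6, so [K:Q] = 6. (Equivalently: Q(∛952) ⊂ R but ω ∉ R, so [K : Q(∛952)] = 2.)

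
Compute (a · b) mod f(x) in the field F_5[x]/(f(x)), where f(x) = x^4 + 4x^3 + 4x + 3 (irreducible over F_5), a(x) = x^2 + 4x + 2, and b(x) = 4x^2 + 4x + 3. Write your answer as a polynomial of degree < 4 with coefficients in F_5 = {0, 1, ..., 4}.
a · b ≡ 4x^3 + 2x^2 + 4x + 4 (mod f(x))

Multiply in F_5[x]: a(x)·b(x) = (x^2 + 4x + 2)·(4x^2 + 4x + 3) = 4x^4 + 2x^2 + 1. This has degree ≥ 4, so divide by f(x) over F_5: 4x^4 + 2x^2 + 1 = (4)·(x^4 + 4x^3 + 4x + 3) + (4x^3 + 2x^2 + 4x + 4). Hence a·b ≡ 4x^3 + 2x^2 + 4x + 4 (mod f). (F_5[x]/(f) is a field with 5^4 = 625 elements since f is irreducible of degree 4.)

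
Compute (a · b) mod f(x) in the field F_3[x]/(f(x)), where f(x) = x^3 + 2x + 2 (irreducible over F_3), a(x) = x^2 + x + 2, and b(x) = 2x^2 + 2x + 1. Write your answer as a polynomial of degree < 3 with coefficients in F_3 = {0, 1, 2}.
a · b ≡ 2x (mod f(x))

Multiply in F_3[x]: a(x)·b(x) = (x^2 + x + 2)·(2x^2 + 2x + 1) = 2x^4 + x^3 + x^2 + 2x + 2. This has degree ≥ 3, so divide by f(x) over F_3: 2x^4 + x^3 + x^2 + 2x + 2 = (2x + 1)·(x^3 + 2x + 2) + (2x). Hence a·b ≡ 2x (mod f). (F_3[x]/(f) is a field with 3^3 = 27 elements since f is irreducible of degree 3.)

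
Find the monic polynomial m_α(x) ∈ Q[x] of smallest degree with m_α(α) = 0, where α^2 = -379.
m_α(x) = x^2 + 379

α satisfies α^2 + 379 = 0, so x^2 + 379 annihilates α. Since d = -379 is squarefree and ≠ 1, it is not a perfect square in Q, so x^2 + 379 has no rational root and is therefore irreducible over Q (a degree-2 polynomial over a field is irreducible iff it has no root). Hence m_α(x) = x^2 + 379.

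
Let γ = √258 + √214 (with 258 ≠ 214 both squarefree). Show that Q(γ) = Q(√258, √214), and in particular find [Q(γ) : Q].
[Q(γ) : Q] = 4 (equivalently, Q(γ) = Q(√258, √214))

Obviously Q(γ) ⊆ Q(√258, √214), and [Q(√258, √214):Q] = 4 (since 258, 214 are distinct squarefree integers > 1 with 55212 not a perfect square). To show equality we compute the minimal polynomial of γ. From γ = √258 + √214: γ^2 = 258 + 2√(55212) + 214 = 472 + 2√(55212), so γ^2 - 472 = 2√(55212); squaring, (γ^2 - 472)^2 = 4·55212, i.e. γ^4 - 944γ^2 + 222784 - 220848 = 0, i.e. γ^4 - 944γ^2 + 1936 = 0. So γ is a root of x^4 - 944x^2 + 1936. This polynomial is irreducible over Q: it has no rational root (each ±√258 ± √214 is irrational), and any factorization into two quadratics over Q would force √(55212) ∈ Q (pairing opposite roots) or √258, √214 ∈ Q (other pairings), all impossible. Hence [Q(γ):Q] = 4 = [Q(√258, √214):Q], so Q(γ) = Q(√258, √214).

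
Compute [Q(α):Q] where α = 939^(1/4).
[Q(α):Q] = 4

α is a root of x^4 - 939. By Eisenstein's criterion at the prime p = 3 (which divides the constant term 939 but p^2 = 9 does not, since 939 is squarefree), x^4 - 939 is irreducible over Q. Hence [Q(α):Q] = 4.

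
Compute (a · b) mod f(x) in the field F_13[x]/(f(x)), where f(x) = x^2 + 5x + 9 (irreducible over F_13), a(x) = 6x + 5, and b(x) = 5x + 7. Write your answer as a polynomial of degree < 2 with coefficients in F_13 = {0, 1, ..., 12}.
a · b ≡ 8x + 12 (mod f(x))

Multiply in F_13[x]: a(x)·b(x) = (6x + 5)·(5x + 7) = 4x^2 + 2x + 9. This has degree ≥ 2, so divide by f(x) over F_13: 4x^2 + 2x + 9 = (4)·(x^2 + 5x + 9) + (8x + 12). Hence a·b ≡ 8x + 12 (mod f). (F_13[x]/(f) is a field with 13^2 = 169 elements since f is irreducible of degree 2.)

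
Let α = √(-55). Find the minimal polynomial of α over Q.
m_α(x) = x^2 + 55

α satisfies α^2 + 55 = 0, so x^2 + 55 annihilates α. Since d = -55 is squarefree and ≠ 1, it is not a perfect square in Q, so x^2 + 55 has no rational root and is therefore irreducible over Q (a degree-2 polynomial over a field is irreducible iff it has no root). Hence m_α(x) = x^2 + 55.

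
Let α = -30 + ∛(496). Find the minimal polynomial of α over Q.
m_α(x) = x^3 + 90x^2 + 2700x + 26504

Set β = α + 30 = ∛(496), so β^3 = 496. Then (α + 30)^3 - 496 = 0, i.e. α is a root of g(x) = (x + 30)^3 - 496 = x^3 + 90x^2 + 2700x + 26504. Since g(x) = h(x + 30) where h(x) = x^3 - 496, and h is irreducible over Q (because 496 is not a perfect cube, so h has no rational root, and a monic cubic with no rational root is irreducible), g is also irreducible (irreducibility is preserved under the substitution x → x + 30). Hence m_α(x) = x^3 + 90x^2 + 2700x + 26504.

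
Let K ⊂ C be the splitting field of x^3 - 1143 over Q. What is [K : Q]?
[K : Q] = 6

The roots of x^3 - 1143 are ∛1143, ω∛1143, ω^2∛1143 where ω = e^(2πi/3) is a primitive cube root of unity, so K = Q(∛1143, ω). Now [Q(∛1143):Q] = 3 (since 1143 is not a perfect cube, x^3 - 1143 is irreducible) and [Q(ω):Q] = 2. Both 2 and 3 divide [K:Q], and [K:Q] ≤ 3·2 = 6, so [K:Q] = 6. (Equivalently: Q(∛1143) ⊂ R but ω ∉ R, so [K : Q(∛1143)] = 2.)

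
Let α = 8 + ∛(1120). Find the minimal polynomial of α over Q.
m_α(x) = x^3 - 24x^2 + 192x - 1632

Set β = α - 8 = ∛(1120), so β^3 = 1120. Then (α - 8)^3 - 1120 = 0, i.e. α is a root of g(x) = (x - 8)^3 - 1120 = x^3 - 24x^2 + 192x - 1632. Since g(x) = h(x - 8) where h(x) = x^3 - 1120, and h is irreducible over Q (because 1120 is not a perfect cube, so h has no rational root, and a monic cubic with no rational root is irreducible), g is also irreducible (irreducibility is preserved under the substitution x → x - 8). Hence m_α(x) = x^3 - 24x^2 + 192x - 1632.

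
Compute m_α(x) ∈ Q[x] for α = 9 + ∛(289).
m_α(x) = x^3 - 27x^2 + 243x - 1018

Set β = α - 9 = ∛(289), so β^3 = 289. Then (α - 9)^3 - 289 = 0, i.e. α is a root of g(x) = (x - 9)^3 - 289 = x^3 - 27x^2 + 243x - 1018. Since g(x) = h(x - 9) where h(x) = x^3 - 289, and h is irreducible over Q (because 289 is not a perfect cube, so h has no rational root, and a monic cubic with no rational root is irreducible), g is also irreducible (irreducibility is preserved under the substitution x → x - 9). Hence m_α(x) = x^3 - 27x^2 + 243x - 1018.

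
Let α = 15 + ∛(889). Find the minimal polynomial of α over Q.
m_α(x) = x^3 - 45x^2 + 675x - 4264

Set β = α - 15 = ∛(889), so β^3 = 889. Then (α - 15)^3 - 889 = 0, i.e. α is a root of g(x) = (x - 15)^3 - 889 = x^3 - 45x^2 + 675x - 4264. Since g(x) = h(x - 15) where h(x) = x^3 - 889, and h is irreducible over Q (because 889 is not a perfect cube, so h has no rational root, and a monic cubic with no rational root is irreducible), g is also irreducible (irreducibility is preserved under the substitution x → x - 15). Hence m_α(x) = x^3 - 45x^2 + 675x - 4264.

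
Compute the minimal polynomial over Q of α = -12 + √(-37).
m_α(x) = x^2 + 24x + 181

From α + 12 = √(-37), squaring gives (α + 12)^2 = -37, i.e. α^2 + 24α + 144 = -37, so α^2 + 24α + 181 = 0. The discriminant of x^2 + 24x + 181 is (24)^2 - 4·(181) = 576 - 724 = -148, and 4·(-37) is not a perfect square in Q since -37 is squarefree and ≠ 1. Hence x^2 + 24x + 181 is irreducible over Q and is the minimal polynomial of α.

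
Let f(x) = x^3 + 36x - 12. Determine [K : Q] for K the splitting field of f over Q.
[K : Q] = 6

By the rational root test, any rational root of the monic integer polynomial f(x) = x^3 + 36x - 12 must be an integer dividing the constant term -12, i.e. one of ±{1, 2, 3, 4, 6, 12}. Evaluating: f(1) = 25, f(-1) = -49, f(2) = 68, f(-2) = -92, f(3) = 123, f(-3) = -147, f(4) = 196, f(-4) = -220, f(6) = 420, f(-6) = -444, f(12) = 2148, f(-12) = -2172; none is 0, so f has no rational root and is therefore irreducible over Q (a cubic with no linear factor over a field is irreducible). For an irreducible cubic, the Galois group is A_3 or S_3 according as the discriminant disc(f) = -4a^3 - 27b^2 = -4·(36)^3 - 27·(-12)^2 = -190512 is or is not a square in Q. Here disc(f) = -190512 is not a perfect square in Q, so the Galois group of f over Q is not contained in A_3 and must be all of S_3. The splitting field has degree |S_3| = 6 over Q, so [K : Q] = 6.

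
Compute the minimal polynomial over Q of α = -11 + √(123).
m_α(x) = x^2 + 22x - 2

From α + 11 = √(123), squaring gives (α + 11)^2 = 123, i.e. α^2 + 22α + 121 = 123, so α^2 + 22α - 2 = 0. The discriminant of x^2 + 22x - 2 is (22)^2 - 4·(-2) = 484 + 8 = 492, and 4·(123) is not a perfect square in Q since 123 is squarefree and ≠ 1. Hence x^2 + 22x - 2 is irreducible over Q and is the minimal polynomial of α.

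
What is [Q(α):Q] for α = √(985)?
[Q(α):Q] = 2

[Q(α):Q] equals the degree of the minimal polynomial of α. Here α^2 = 985 and x^2 - 985 is irreducible (d = 985 is squarefree, ≠ 1, hence not a square), so deg(m_α) = 2. Thus [Q(α):Q] = 2.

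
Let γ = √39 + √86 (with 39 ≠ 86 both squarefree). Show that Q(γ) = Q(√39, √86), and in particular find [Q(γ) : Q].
[Q(γ) : Q] = 4 (equivalently, Q(γ) = Q(√39, √86))

Obviously Q(γ) ⊆ Q(√39, √86), and [Q(√39, √86):Q] = 4 (since 39, 86 are distinct squarefree integers > 1 with 3354 not a perfect square). To show equality we compute the minimal polynomial of γ. From γ = √39 + √86: γ^2 = 39 + 2√(3354) + 86 = 125 + 2√(3354), so γ^2 - 125 = 2√(3354); squaring, (γ^2 - 125)^2 = 4·3354, i.e. γ^4 - 250γ^2 + 15625 - 13416 = 0, i.e. γ^4 - 250γ^2 + 2209 = 0. So γ is a root of x^4 - 250x^2 + 2209. This polynomial is irreducible over Q: it has no rational root (each ±√39 ± √86 is irrational), and any factorization into two quadratics over Q would force √(3354) ∈ Q (pairing opposite roots) or √39, √86 ∈ Q (other pairings), all impossible. Hence [Q(γ):Q] = 4 = [Q(√39, √86):Q], so Q(γ) = Q(√39, √86).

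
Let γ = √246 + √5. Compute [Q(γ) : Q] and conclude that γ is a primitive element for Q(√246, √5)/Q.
[Q(γ) : Q] = 4 (equivalently, Q(γ) = Q(√246, √5))

Obviously Q(γ) ⊆ Q(√246, √5), and [Q(√246, √5):Q] = 4 (since 246, 5 are distinct squarefree integers > 1 with 1230 not a perfect square). To show equality we compute the minimal polynomial of γ. From γ = √246 + √5: γ^2 = 246 + 2√(1230) + 5 = 251 + 2√(1230), so γ^2 - 251 = 2√(1230); squaring, (γ^2 - 251)^2 = 4·1230, i.e. γ^4 - 502γ^2 + 63001 - 4920 = 0, i.e. γ^4 - 502γ^2 + 58081 = 0. So γ is a root of x^4 - 502x^2 + 58081. This polynomial is irreducible over Q: it has no rational root (each ±√246 ± √5 is irrational), and any factorization into two quadratics over Q would force √(1230) ∈ Q (pairing opposite roots) or √246, √5 ∈ Q (other pairings), all impossible. Hence [Q(γ):Q] = 4 = [Q(√246, √5):Q], so Q(γ) = Q(√246, √5).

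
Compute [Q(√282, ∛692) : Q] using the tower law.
[Q(√282, ∛692) : Q] = 6

Let L = Q(√282, ∛692). Since Q(√282) ⊂ L and [Q(√282):Q] = 2, the tower law gives 2 | [L:Q]. Likewise Q(∛692) ⊂ L with [Q(∛692):Q] = 3 (because 692 is not a perfect cube), so 3 | [L:Q]. As gcd(2,3) = 1, [L:Q] is divisible by 6. Conversely L is generated over Q by √282 and ∛692, so [L:Q] ≤ 2·3 = 6. Therefore [Q(√282, ∛692) : Q] = 6.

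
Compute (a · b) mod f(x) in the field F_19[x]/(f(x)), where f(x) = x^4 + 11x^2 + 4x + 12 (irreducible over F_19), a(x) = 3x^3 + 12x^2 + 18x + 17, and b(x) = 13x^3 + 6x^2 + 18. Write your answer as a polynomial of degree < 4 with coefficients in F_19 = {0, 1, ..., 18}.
a · b ≡ 4x^3 + 13x^2 + x + 15 (mod f(x))

Multiply in F_19[x]: a(x)·b(x) = (3x^3 + 12x^2 + 18x + 17)·(13x^3 + 6x^2 + 18) = x^6 + 3x^5 + 2x^4 + 3x^3 + 14x^2 + x + 2. This has degree ≥ 4, so divide by f(x) over F_19: x^6 + 3x^5 + 2x^4 + 3x^3 + 14x^2 + x + 2 = (x^2 + 3x + 10)·(x^4 + 11x^2 + 4x + 12) + (4x^3 + 13x^2 + x + 15). Hence a·b ≡ 4x^3 + 13x^2 + x + 15 (mod f). (F_19[x]/(f) is a field with 19^4 = 130321 elements since f is irreducible of degree 4.)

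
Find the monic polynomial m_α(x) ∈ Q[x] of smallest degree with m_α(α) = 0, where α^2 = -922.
m_α(x) = x^2 + 922

α satisfies α^2 + 922 = 0, so x^2 + 922 annihilates α. Since d = -922 is squarefree and ≠ 1, it is not a perfect square in Q, so x^2 + 922 has no rational root and is therefore irreducible over Q (a degree-2 polynomial over a field is irreducible iff it has no root). Hence m_α(x) = x^2 + 922.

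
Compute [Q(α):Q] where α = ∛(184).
[Q(α):Q] = 3

The minimal polynomial of α is x^3 - 184, irreducible over Q since 184 is not a perfect cube (so x^3 - 184 has no rational root). Hence [Q(α):Q] = deg(m_α) = 3.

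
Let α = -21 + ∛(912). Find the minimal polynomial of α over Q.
m_α(x) = x^3 + 63x^2 + 1323x + 8349

Set β = α + 21 = ∛(912), so β^3 = 912. Then (α + 21)^3 - 912 = 0, i.e. α is a root of g(x) = (x + 21)^3 - 912 = x^3 + 63x^2 + 1323x + 8349. Since g(x) = h(x + 21) where h(x) = x^3 - 912, and h is irreducible over Q (because 912 is not a perfect cube, so h has no rational root, and a monic cubic with no rational root is irreducible), g is also irreducible (irreducibility is preserved under the substitution x → x + 21). Hence m_α(x) = x^3 + 63x^2 + 1323x + 8349.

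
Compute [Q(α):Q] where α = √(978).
[Q(α):Q] = 2

[Q(α):Q] equals the degree of the minimal polynomial of α. Here α^2 = 978 and x^2 - 978 is irreducible (d = 978 is squarefree, ≠ 1, hence not a square), so deg(m_α) = 2. Thus [Q(α):Q] = 2.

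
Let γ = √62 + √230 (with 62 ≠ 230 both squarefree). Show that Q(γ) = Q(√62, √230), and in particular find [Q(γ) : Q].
[Q(γ) : Q] = 4 (equivalently, Q(γ) = Q(√62, √230))

Obviously Q(γ) ⊆ Q(√62, √230), and [Q(√62, √230):Q] = 4 (since 62, 230 are distinct squarefree integers > 1 with 14260 not a perfect square). To show equality we compute the minimal polynomial of γ. From γ = √62 + √230: γ^2 = 62 + 2√(14260) + 230 = 292 + 2√(14260), so γ^2 - 292 = 2√(14260); squaring, (γ^2 - 292)^2 = 4·14260, i.e. γ^4 - 584γ^2 + 85264 - 57040 = 0, i.e. γ^4 - 584γ^2 + 28224 = 0. So γ is a root of x^4 - 584x^2 + 28224. This polynomial is irreducible over Q: it has no rational root (each ±√62 ± √230 is irrational), and any factorization into two quadratics over Q would force √(14260) ∈ Q (pairing opposite roots) or √62, √230 ∈ Q (other pairings), all impossible. Hence [Q(γ):Q] = 4 = [Q(√62, √230):Q], so Q(γ) = Q(√62, √230).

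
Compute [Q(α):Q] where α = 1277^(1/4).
[Q(α):Q] = 4

α is a root of x^4 - 1277. By Eisenstein's criterion at the prime p = 1277 (which divides the constant term 1277 but p^2 = 1630729 does not, since 1277 is squarefree), x^4 - 1277 is irreducible over Q. Hence [Q(α):Q] = 4.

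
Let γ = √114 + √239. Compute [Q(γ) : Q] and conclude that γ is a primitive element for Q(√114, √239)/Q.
[Q(γ) : Q] = 4 (equivalently, Q(γ) = Q(√114, √239))

Obviously Q(γ) ⊆ Q(√114, √239), and [Q(√114, √239):Q] = 4 (since 114, 239 are distinct squarefree integers > 1 with 27246 not a perfect square). To show equality we compute the minimal polynomial of γ. From γ = √114 + √239: γ^2 = 114 + 2√(27246) + 239 = 353 + 2√(27246), so γ^2 - 353 = 2√(27246); squaring, (γ^2 - 353)^2 = 4·27246, i.e. γ^4 - 706γ^2 + 124609 - 108984 = 0, i.e. γ^4 - 706γ^2 + 15625 = 0. So γ is a root of x^4 - 706x^2 + 15625. This polynomial is irreducible over Q: it has no rational root (each ±√114 ± √239 is irrational), and any factorization into two quadratics over Q would force √(27246) ∈ Q (pairing opposite roots) or √114, √239 ∈ Q (other pairings), all impossible. Hence [Q(γ):Q] = 4 = [Q(√114, √239):Q], so Q(γ) = Q(√114, √239).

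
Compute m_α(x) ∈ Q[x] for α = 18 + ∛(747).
m_α(x) = x^3 - 54x^2 + 972x - 6579

Set β = α - 18 = ∛(747), so β^3 = 747. Then (α - 18)^3 - 747 = 0, i.e. α is a root of g(x) = (x - 18)^3 - 747 = x^3 - 54x^2 + 972x - 6579. Since g(x) = h(x - 18) where h(x) = x^3 - 747, and h is irreducible over Q (because 747 is not a perfect cube, so h has no rational root, and a monic cubic with no rational root is irreducible), g is also irreducible (irreducibility is preserved under the substitution x → x - 18). Hence m_α(x) = x^3 - 54x^2 + 972x - 6579.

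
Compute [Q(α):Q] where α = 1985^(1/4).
[Q(α):Q] = 4

α is a root of x^4 - 1985. By Eisenstein's criterion at the prime p = 5 (which divides the constant term 1985 but p^2 = 25 does not, since 1985 is squarefree), x^4 - 1985 is irreducible over Q. Hence [Q(α):Q] = 4.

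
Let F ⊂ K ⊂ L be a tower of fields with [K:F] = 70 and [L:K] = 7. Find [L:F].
[L:F] = 490

The tower law says that for any tower of field extensions F ⊂ K ⊂ L with finite degrees, [L:F] = [L:K] · [K:F]. Here this gives [L:F] = 7 · 70 = 490.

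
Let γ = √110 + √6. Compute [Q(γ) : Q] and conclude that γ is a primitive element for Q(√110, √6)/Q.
[Q(γ) : Q] = 4 (equivalently, Q(γ) = Q(√110, √6))

Obviously Q(γ) ⊆ Q(√110, √6), and [Q(√110, √6):Q] = 4 (since 110, 6 are distinct squarefree integers > 1 with 660 not a perfect square). To show equality we compute the minimal polynomial of γ. From γ = √110 + √6: γ^2 = 110 + 2√(660) + 6 = 116 + 2√(660), so γ^2 - 116 = 2√(660); squaring, (γ^2 - 116)^2 = 4·660, i.e. γ^4 - 232γ^2 + 13456 - 2640 = 0, i.e. γ^4 - 232γ^2 + 10816 = 0. So γ is a root of x^4 - 232x^2 + 10816. This polynomial is irreducible over Q: it has no rational root (each ±√110 ± √6 is irrational), and any factorization into two quadratics over Q would force √(660) ∈ Q (pairing opposite roots) or √110, √6 ∈ Q (other pairings), all impossible. Hence [Q(γ):Q] = 4 = [Q(√110, √6):Q], so Q(γ) = Q(√110, √6).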